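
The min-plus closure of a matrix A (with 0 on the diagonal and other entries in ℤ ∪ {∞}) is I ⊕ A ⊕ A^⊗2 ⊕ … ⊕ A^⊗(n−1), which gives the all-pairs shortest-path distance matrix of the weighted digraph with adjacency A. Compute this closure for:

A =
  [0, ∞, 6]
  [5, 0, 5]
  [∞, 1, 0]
Closure =
  [0, 7, 6]
  [5, 0, 5]
  [6, 1, 0]

This is the Floyd-Warshall all-pairs shortest-path computation. For each intermediate vertex k = 0, 1, …, 2, update dist[i][j] ← min(dist[i][j], dist[i][k] + dist[k][j]). The final matrix gives, for each (i, j), the minimum total weight of any directed path from i to j (possibly empty when i = j).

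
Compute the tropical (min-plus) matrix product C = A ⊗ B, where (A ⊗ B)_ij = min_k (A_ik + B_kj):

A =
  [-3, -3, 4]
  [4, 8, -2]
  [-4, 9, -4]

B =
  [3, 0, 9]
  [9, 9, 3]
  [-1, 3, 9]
A ⊗ B =
  [0, -3, 0]
  [-3, 1, 7]
  [-5, -4, 5]

Apply the min-plus product entry-by-entry:
  C[0][0] = min over k of (A[0][0] + B[0][0] = -3 + 3 = 0, A[0][1] + B[1][0] = -3 + 9 = 6, A[0][2] + B[2][0] = 4 + -1 = 3) = 0 (attained at k = 0)
  C[0][1] = min over k of (A[0][0] + B[0][1] = -3 + 0 = -3, A[0][1] + B[1][1] = -3 + 9 = 6, A[0][2] + B[2][1] = 4 + 3 = 7) = -3 (attained at k = 0)
  C[0][2] = min over k of (A[0][0] + B[0][2] = -3 + 9 = 6, A[0][1] + B[1][2] = -3 + 3 = 0, A[0][2] + B[2][2] = 4 + 9 = 13) = 0 (attained at k = 1)
  C[1][0] = min over k of (A[1][0] + B[0][0] = 4 + 3 = 7, A[1][1] + B[1][0] = 8 + 9 = 17, A[1][2] + B[2][0] = -2 + -1 = -3) = -3 (attained at k = 2)
  C[1][1] = min over k of (A[1][0] + B[0][1] = 4 + 0 = 4, A[1][1] + B[1][1] = 8 + 9 = 17, A[1][2] + B[2][1] = -2 + 3 = 1) = 1 (attained at k = 2)
  C[1][2] = min over k of (A[1][0] + B[0][2] = 4 + 9 = 13, A[1][1] + B[1][2] = 8 + 3 = 11, A[1][2] + B[2][2] = -2 + 9 = 7) = 7 (attained at k = 2)
  C[2][0] = min over k of (A[2][0] + B[0][0] = -4 + 3 = -1, A[2][1] + B[1][0] = 9 + 9 = 18, A[2][2] + B[2][0] = -4 + -1 = -5) = -5 (attained at k = 2)
  C[2][1] = min over k of (A[2][0] + B[0][1] = -4 + 0 = -4, A[2][1] + B[1][1] = 9 + 9 = 18, A[2][2] + B[2][1] = -4 + 3 = -1) = -4 (attained at k = 0)
  C[2][2] = min over k of (A[2][0] + B[0][2] = -4 + 9 = 5, A[2][1] + B[1][2] = 9 + 3 = 12, A[2][2] + B[2][2] = -4 + 9 = 5) = 5 (attained at k = 0)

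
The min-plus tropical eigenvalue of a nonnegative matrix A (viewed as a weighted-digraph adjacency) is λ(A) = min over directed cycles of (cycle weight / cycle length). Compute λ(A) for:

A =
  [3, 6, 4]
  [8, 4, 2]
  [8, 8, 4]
λ(A) = 3

Enumerate directed cycles and compute their means (weight / length). Sample:
  cycle 0 → 0: weight = 3, length = 1, mean = 3/1 ≈ 3.000
  cycle 1 → 1: weight = 4, length = 1, mean = 4/1 ≈ 4.000
  cycle 2 → 2: weight = 4, length = 1, mean = 4/1 ≈ 4.000
  cycle 0 → 1 → 0: weight = 14, length = 2, mean = 14/2 ≈ 7.000
  cycle 0 → 2 → 0: weight = 12, length = 2, mean = 12/2 ≈ 6.000
  cycle 1 → 0 → 1: weight = 14, length = 2, mean = 14/2 ≈ 7.000
Minimum mean = 3.000, attained e.g. along the cycle 0 → 0 with weight 3 and length 1. So λ(A) = 3/1 = 3.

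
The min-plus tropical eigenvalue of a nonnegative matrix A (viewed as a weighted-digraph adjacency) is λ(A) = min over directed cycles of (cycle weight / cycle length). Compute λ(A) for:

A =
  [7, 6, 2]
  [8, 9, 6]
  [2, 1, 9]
λ(A) = 2

Enumerate directed cycles and compute their means (weight / length). Sample:
  cycle 0 → 0: weight = 7, length = 1, mean = 7/1 ≈ 7.000
  cycle 1 → 1: weight = 9, length = 1, mean = 9/1 ≈ 9.000
  cycle 2 → 2: weight = 9, length = 1, mean = 9/1 ≈ 9.000
  cycle 0 → 1 → 0: weight = 14, length = 2, mean = 14/2 ≈ 7.000
  cycle 0 → 2 → 0: weight = 4, length = 2, mean = 4/2 ≈ 2.000
  cycle 1 → 0 → 1: weight = 14, length = 2, mean = 14/2 ≈ 7.000
Minimum mean = 2.000, attained e.g. along the cycle 0 → 2 → 0 with weight 4 and length 2. So λ(A) = 4/2 = 2.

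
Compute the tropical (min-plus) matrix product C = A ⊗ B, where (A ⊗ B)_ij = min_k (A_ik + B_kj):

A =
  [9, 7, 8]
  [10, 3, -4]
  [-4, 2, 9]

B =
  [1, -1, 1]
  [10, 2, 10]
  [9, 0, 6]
A ⊗ B =
  [10, 8, 10]
  [5, -4, 2]
  [-3, -5, -3]

Apply the min-plus product entry-by-entry:
  C[0][0] = min over k of (A[0][0] + B[0][0] = 9 + 1 = 10, A[0][1] + B[1][0] = 7 + 10 = 17, A[0][2] + B[2][0] = 8 + 9 = 17) = 10 (attained at k = 0)
  C[0][1] = min over k of (A[0][0] + B[0][1] = 9 + -1 = 8, A[0][1] + B[1][1] = 7 + 2 = 9, A[0][2] + B[2][1] = 8 + 0 = 8) = 8 (attained at k = 0)
  C[0][2] = min over k of (A[0][0] + B[0][2] = 9 + 1 = 10, A[0][1] + B[1][2] = 7 + 10 = 17, A[0][2] + B[2][2] = 8 + 6 = 14) = 10 (attained at k = 0)
  C[1][0] = min over k of (A[1][0] + B[0][0] = 10 + 1 = 11, A[1][1] + B[1][0] = 3 + 10 = 13, A[1][2] + B[2][0] = -4 + 9 = 5) = 5 (attained at k = 2)
  C[1][1] = min over k of (A[1][0] + B[0][1] = 10 + -1 = 9, A[1][1] + B[1][1] = 3 + 2 = 5, A[1][2] + B[2][1] = -4 + 0 = -4) = -4 (attained at k = 2)
  C[1][2] = min over k of (A[1][0] + B[0][2] = 10 + 1 = 11, A[1][1] + B[1][2] = 3 + 10 = 13, A[1][2] + B[2][2] = -4 + 6 = 2) = 2 (attained at k = 2)
  C[2][0] = min over k of (A[2][0] + B[0][0] = -4 + 1 = -3, A[2][1] + B[1][0] = 2 + 10 = 12, A[2][2] + B[2][0] = 9 + 9 = 18) = -3 (attained at k = 0)
  C[2][1] = min over k of (A[2][0] + B[0][1] = -4 + -1 = -5, A[2][1] + B[1][1] = 2 + 2 = 4, A[2][2] + B[2][1] = 9 + 0 = 9) = -5 (attained at k = 0)
  C[2][2] = min over k of (A[2][0] + B[0][2] = -4 + 1 = -3, A[2][1] + B[1][2] = 2 + 10 = 12, A[2][2] + B[2][2] = 9 + 6 = 15) = -3 (attained at k = 0)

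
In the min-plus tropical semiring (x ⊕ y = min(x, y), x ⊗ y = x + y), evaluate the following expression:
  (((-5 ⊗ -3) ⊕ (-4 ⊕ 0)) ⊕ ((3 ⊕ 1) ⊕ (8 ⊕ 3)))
(((-5 ⊗ -3) ⊕ (-4 ⊕ 0)) ⊕ ((3 ⊕ 1) ⊕ (8 ⊕ 3))) = -8

Expand innermost to outermost. Recall ⊕ takes the minimum of its arguments and ⊗ takes their sum. Working out the expression (((-5 ⊗ -3) ⊕ (-4 ⊕ 0)) ⊕ ((3 ⊕ 1) ⊕ (8 ⊕ 3))) gives -8.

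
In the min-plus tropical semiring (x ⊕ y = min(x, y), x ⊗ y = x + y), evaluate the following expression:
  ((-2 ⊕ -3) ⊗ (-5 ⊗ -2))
((-2 ⊕ -3) ⊗ (-5 ⊗ -2)) = -10

Expand innermost to outermost. Recall ⊕ takes the minimum of its arguments and ⊗ takes their sum. Working out the expression ((-2 ⊕ -3) ⊗ (-5 ⊗ -2)) gives -10.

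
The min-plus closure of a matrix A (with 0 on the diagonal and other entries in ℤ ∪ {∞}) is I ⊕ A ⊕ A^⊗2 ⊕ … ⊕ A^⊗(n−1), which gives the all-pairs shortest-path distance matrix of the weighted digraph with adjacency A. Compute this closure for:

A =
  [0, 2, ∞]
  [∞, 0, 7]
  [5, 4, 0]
Closure =
  [0, 2, 9]
  [12, 0, 7]
  [5, 4, 0]

This is the Floyd-Warshall all-pairs shortest-path computation. For each intermediate vertex k = 0, 1, …, 2, update dist[i][j] ← min(dist[i][j], dist[i][k] + dist[k][j]). The final matrix gives, for each (i, j), the minimum total weight of any directed path from i to j (possibly empty when i = j).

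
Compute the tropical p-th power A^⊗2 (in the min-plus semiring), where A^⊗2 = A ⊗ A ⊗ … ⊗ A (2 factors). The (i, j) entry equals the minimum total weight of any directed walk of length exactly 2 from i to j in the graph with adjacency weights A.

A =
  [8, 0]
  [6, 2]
A^⊗2 =
  [6, 2]
  [8, 4]

Each entry (A^⊗2)_ij equals the minimum over all length-2 walks i = v_0 → v_1 → … → v_2 = j of Σ_t A[v_t][v_{t+1}]. For example, for (i, j) = (0, 1) we minimise over 2 possible intermediate vertex sequences; the minimum is 2, attained along the walk 0 → 1 → 1.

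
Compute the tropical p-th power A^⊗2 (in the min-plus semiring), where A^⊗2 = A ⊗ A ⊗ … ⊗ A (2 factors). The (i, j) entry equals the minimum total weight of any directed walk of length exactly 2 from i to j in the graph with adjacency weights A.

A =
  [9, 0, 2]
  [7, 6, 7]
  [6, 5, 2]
A^⊗2 =
  [7, 6, 4]
  [13, 7, 9]
  [8, 6, 4]

Each entry (A^⊗2)_ij equals the minimum over all length-2 walks i = v_0 → v_1 → … → v_2 = j of Σ_t A[v_t][v_{t+1}]. For example, for (i, j) = (0, 2) we minimise over 3 possible intermediate vertex sequences; the minimum is 4, attained along the walk 0 → 2 → 2.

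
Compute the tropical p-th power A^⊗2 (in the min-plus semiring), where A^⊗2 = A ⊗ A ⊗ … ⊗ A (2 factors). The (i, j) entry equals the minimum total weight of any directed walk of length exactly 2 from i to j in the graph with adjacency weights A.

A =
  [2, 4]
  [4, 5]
A^⊗2 =
  [4, 6]
  [6, 8]

Each entry (A^⊗2)_ij equals the minimum over all length-2 walks i = v_0 → v_1 → … → v_2 = j of Σ_t A[v_t][v_{t+1}]. For example, for (i, j) = (0, 1) we minimise over 2 possible intermediate vertex sequences; the minimum is 6, attained along the walk 0 → 0 → 1.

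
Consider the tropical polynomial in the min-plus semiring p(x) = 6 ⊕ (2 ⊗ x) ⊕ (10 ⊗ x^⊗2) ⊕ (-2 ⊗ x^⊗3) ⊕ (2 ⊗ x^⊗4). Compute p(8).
p(8) = 6

A tropical monomial a ⊗ x^⊗i evaluates to a + i · x. Evaluating each term at x = 8:
  Term 0 contributes 6 + 0 · 8 = 6
  Term 1 contributes 2 + 1 · 8 = 10
  Term 2 contributes 10 + 2 · 8 = 26
  Term 3 contributes -2 + 3 · 8 = 22
  Term 4 contributes 2 + 4 · 8 = 34
p(8) = ⊕ of these = min[6, 10, 26, 22, 34] = 6.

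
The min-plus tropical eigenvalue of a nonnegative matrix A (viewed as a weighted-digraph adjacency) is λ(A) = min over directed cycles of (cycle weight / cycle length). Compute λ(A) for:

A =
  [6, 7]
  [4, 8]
λ(A) = 11/2

Enumerate directed cycles and compute their means (weight / length). Sample:
  cycle 0 → 0: weight = 6, length = 1, mean = 6/1 ≈ 6.000
  cycle 1 → 1: weight = 8, length = 1, mean = 8/1 ≈ 8.000
  cycle 0 → 1 → 0: weight = 11, length = 2, mean = 11/2 ≈ 5.500
  cycle 1 → 0 → 1: weight = 11, length = 2, mean = 11/2 ≈ 5.500
Minimum mean = 5.500, attained e.g. along the cycle 0 → 1 → 0 with weight 11 and length 2. So λ(A) = 11/2 = 11/2.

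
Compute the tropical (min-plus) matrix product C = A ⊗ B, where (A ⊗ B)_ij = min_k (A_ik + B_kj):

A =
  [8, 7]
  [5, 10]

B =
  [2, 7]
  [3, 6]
A ⊗ B =
  [10, 13]
  [7, 12]

Apply the min-plus product entry-by-entry:
  C[0][0] = min over k of (A[0][0] + B[0][0] = 8 + 2 = 10, A[0][1] + B[1][0] = 7 + 3 = 10) = 10 (attained at k = 0)
  C[0][1] = min over k of (A[0][0] + B[0][1] = 8 + 7 = 15, A[0][1] + B[1][1] = 7 + 6 = 13) = 13 (attained at k = 1)
  C[1][0] = min over k of (A[1][0] + B[0][0] = 5 + 2 = 7, A[1][1] + B[1][0] = 10 + 3 = 13) = 7 (attained at k = 0)
  C[1][1] = min over k of (A[1][0] + B[0][1] = 5 + 7 = 12, A[1][1] + B[1][1] = 10 + 6 = 16) = 12 (attained at k = 0)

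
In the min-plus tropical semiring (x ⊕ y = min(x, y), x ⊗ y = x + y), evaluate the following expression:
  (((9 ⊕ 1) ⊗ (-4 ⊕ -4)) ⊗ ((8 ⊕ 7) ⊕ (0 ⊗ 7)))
(((9 ⊕ 1) ⊗ (-4 ⊕ -4)) ⊗ ((8 ⊕ 7) ⊕ (0 ⊗ 7))) = 4

Expand innermost to outermost. Recall ⊕ takes the minimum of its arguments and ⊗ takes their sum. Working out the expression (((9 ⊕ 1) ⊗ (-4 ⊕ -4)) ⊗ ((8 ⊕ 7) ⊕ (0 ⊗ 7))) gives 4.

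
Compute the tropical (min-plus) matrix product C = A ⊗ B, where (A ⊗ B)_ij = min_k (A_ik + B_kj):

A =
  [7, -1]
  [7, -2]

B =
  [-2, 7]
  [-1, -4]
A ⊗ B =
  [-2, -5]
  [-3, -6]

Apply the min-plus product entry-by-entry:
  C[0][0] = min over k of (A[0][0] + B[0][0] = 7 + -2 = 5, A[0][1] + B[1][0] = -1 + -1 = -2) = -2 (attained at k = 1)
  C[0][1] = min over k of (A[0][0] + B[0][1] = 7 + 7 = 14, A[0][1] + B[1][1] = -1 + -4 = -5) = -5 (attained at k = 1)
  C[1][0] = min over k of (A[1][0] + B[0][0] = 7 + -2 = 5, A[1][1] + B[1][0] = -2 + -1 = -3) = -3 (attained at k = 1)
  C[1][1] = min over k of (A[1][0] + B[0][1] = 7 + 7 = 14, A[1][1] + B[1][1] = -2 + -4 = -6) = -6 (attained at k = 1)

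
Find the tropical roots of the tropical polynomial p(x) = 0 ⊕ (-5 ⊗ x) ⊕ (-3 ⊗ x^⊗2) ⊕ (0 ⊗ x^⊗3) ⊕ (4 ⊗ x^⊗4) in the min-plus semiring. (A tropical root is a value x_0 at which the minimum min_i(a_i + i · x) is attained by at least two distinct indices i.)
Roots: {-4, -3, -2, 5}

Each tropical root is a break point of the lower envelope of the lines y = a_i + i · x (there are 5 lines, with slopes 0, 1, ..., 4). Only the lines that attain the minimum somewhere contribute to roots; other lines are dominated. Here the surviving (envelope) indices are i = 4, i = 3, i = 2, i = 1, i = 0.
Intersections between consecutive envelope lines give the roots: for adjacent envelope indices i < j the intersection is x = (a_i − a_j) / (j − i). Reading off the sorted break points: {-4, -3, -2, 5}.
Verification: at each break x_0, at least two indices attain the minimum of min_i(a_i + i · x_0).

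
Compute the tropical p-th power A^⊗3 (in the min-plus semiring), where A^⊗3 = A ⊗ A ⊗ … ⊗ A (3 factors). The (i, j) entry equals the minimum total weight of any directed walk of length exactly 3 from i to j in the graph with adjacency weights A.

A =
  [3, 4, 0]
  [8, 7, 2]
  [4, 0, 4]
A^⊗3 =
  [7, 3, 2]
  [9, 6, 4]
  [6, 2, 6]

Each entry (A^⊗3)_ij equals the minimum over all length-3 walks i = v_0 → v_1 → … → v_3 = j of Σ_t A[v_t][v_{t+1}]. For example, for (i, j) = (0, 2) we minimise over 9 possible intermediate vertex sequences; the minimum is 2, attained along the walk 0 → 2 → 1 → 2.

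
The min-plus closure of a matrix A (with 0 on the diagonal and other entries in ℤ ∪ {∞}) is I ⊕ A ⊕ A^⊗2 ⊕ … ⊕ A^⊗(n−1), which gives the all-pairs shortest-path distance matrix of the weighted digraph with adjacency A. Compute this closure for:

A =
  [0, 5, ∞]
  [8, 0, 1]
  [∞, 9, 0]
Closure =
  [0, 5, 6]
  [8, 0, 1]
  [17, 9, 0]

This is the Floyd-Warshall all-pairs shortest-path computation. For each intermediate vertex k = 0, 1, …, 2, update dist[i][j] ← min(dist[i][j], dist[i][k] + dist[k][j]). The final matrix gives, for each (i, j), the minimum total weight of any directed path from i to j (possibly empty when i = j).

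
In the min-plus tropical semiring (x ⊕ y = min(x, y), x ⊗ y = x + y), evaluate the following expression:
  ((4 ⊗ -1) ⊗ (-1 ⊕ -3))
((4 ⊗ -1) ⊗ (-1 ⊕ -3)) = 0

Expand innermost to outermost. Recall ⊕ takes the minimum of its arguments and ⊗ takes their sum. Working out the expression ((4 ⊗ -1) ⊗ (-1 ⊕ -3)) gives 0.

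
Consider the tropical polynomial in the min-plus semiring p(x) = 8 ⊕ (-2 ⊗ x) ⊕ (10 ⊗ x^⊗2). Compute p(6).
p(6) = 4

A tropical monomial a ⊗ x^⊗i evaluates to a + i · x. Evaluating each term at x = 6:
  Term 0 contributes 8 + 0 · 6 = 8
  Term 1 contributes -2 + 1 · 6 = 4
  Term 2 contributes 10 + 2 · 6 = 22
p(6) = ⊕ of these = min[8, 4, 22] = 4.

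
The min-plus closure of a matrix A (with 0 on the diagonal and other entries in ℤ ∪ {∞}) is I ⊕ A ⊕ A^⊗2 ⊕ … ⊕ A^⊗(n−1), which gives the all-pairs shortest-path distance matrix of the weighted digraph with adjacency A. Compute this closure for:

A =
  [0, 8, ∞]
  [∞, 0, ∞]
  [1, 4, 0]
Closure =
  [0, 8, ∞]
  [∞, 0, ∞]
  [1, 4, 0]

This is the Floyd-Warshall all-pairs shortest-path computation. For each intermediate vertex k = 0, 1, …, 2, update dist[i][j] ← min(dist[i][j], dist[i][k] + dist[k][j]). The final matrix gives, for each (i, j), the minimum total weight of any directed path from i to j (possibly empty when i = j).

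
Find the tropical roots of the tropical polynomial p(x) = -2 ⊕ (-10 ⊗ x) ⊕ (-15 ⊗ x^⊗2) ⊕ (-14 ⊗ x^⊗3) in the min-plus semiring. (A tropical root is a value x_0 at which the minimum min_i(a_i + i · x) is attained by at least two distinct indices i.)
Roots: {-1, 5, 8}

Each tropical root is a break point of the lower envelope of the lines y = a_i + i · x (there are 4 lines, with slopes 0, 1, ..., 3). Only the lines that attain the minimum somewhere contribute to roots; other lines are dominated. Here the surviving (envelope) indices are i = 3, i = 2, i = 1, i = 0.
Intersections between consecutive envelope lines give the roots: for adjacent envelope indices i < j the intersection is x = (a_i − a_j) / (j − i). Reading off the sorted break points: {-1, 5, 8}.
Verification: at each break x_0, at least two indices attain the minimum of min_i(a_i + i · x_0).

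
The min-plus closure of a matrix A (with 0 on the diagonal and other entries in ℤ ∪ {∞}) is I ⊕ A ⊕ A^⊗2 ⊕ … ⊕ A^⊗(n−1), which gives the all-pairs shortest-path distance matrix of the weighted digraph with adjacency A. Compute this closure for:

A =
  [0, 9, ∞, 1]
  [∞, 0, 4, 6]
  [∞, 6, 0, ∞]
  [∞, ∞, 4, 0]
Closure =
  [0, 9, 5, 1]
  [∞, 0, 4, 6]
  [∞, 6, 0, 12]
  [∞, 10, 4, 0]

This is the Floyd-Warshall all-pairs shortest-path computation. For each intermediate vertex k = 0, 1, …, 3, update dist[i][j] ← min(dist[i][j], dist[i][k] + dist[k][j]). The final matrix gives, for each (i, j), the minimum total weight of any directed path from i to j (possibly empty when i = j).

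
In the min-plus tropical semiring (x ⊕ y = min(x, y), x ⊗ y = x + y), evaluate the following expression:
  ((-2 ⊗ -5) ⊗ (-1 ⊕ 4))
((-2 ⊗ -5) ⊗ (-1 ⊕ 4)) = -8

Expand innermost to outermost. Recall ⊕ takes the minimum of its arguments and ⊗ takes their sum. Working out the expression ((-2 ⊗ -5) ⊗ (-1 ⊕ 4)) gives -8.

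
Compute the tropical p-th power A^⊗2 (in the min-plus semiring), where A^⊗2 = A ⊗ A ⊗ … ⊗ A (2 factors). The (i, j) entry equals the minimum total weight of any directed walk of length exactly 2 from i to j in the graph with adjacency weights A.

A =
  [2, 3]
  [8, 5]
A^⊗2 =
  [4, 5]
  [10, 10]

Each entry (A^⊗2)_ij equals the minimum over all length-2 walks i = v_0 → v_1 → … → v_2 = j of Σ_t A[v_t][v_{t+1}]. For example, for (i, j) = (0, 1) we minimise over 2 possible intermediate vertex sequences; the minimum is 5, attained along the walk 0 → 0 → 1.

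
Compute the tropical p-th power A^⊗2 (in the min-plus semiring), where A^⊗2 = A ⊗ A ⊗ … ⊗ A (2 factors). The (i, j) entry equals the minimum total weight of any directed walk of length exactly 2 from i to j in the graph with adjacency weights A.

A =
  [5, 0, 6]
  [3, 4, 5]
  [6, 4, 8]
A^⊗2 =
  [3, 4, 5]
  [7, 3, 9]
  [7, 6, 9]

Each entry (A^⊗2)_ij equals the minimum over all length-2 walks i = v_0 → v_1 → … → v_2 = j of Σ_t A[v_t][v_{t+1}]. For example, for (i, j) = (0, 2) we minimise over 3 possible intermediate vertex sequences; the minimum is 5, attained along the walk 0 → 1 → 2.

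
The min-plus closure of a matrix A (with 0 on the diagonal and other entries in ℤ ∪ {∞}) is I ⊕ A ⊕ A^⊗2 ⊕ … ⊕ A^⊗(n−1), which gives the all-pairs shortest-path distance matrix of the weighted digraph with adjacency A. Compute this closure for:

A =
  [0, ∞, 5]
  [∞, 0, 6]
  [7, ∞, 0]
Closure =
  [0, ∞, 5]
  [13, 0, 6]
  [7, ∞, 0]

This is the Floyd-Warshall all-pairs shortest-path computation. For each intermediate vertex k = 0, 1, …, 2, update dist[i][j] ← min(dist[i][j], dist[i][k] + dist[k][j]). The final matrix gives, for each (i, j), the minimum total weight of any directed path from i to j (possibly empty when i = j).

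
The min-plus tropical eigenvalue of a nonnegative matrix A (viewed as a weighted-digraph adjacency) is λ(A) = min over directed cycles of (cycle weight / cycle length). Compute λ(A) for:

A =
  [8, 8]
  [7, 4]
λ(A) = 4

Enumerate directed cycles and compute their means (weight / length). Sample:
  cycle 0 → 0: weight = 8, length = 1, mean = 8/1 ≈ 8.000
  cycle 1 → 1: weight = 4, length = 1, mean = 4/1 ≈ 4.000
  cycle 0 → 1 → 0: weight = 15, length = 2, mean = 15/2 ≈ 7.500
  cycle 1 → 0 → 1: weight = 15, length = 2, mean = 15/2 ≈ 7.500
Minimum mean = 4.000, attained e.g. along the cycle 1 → 1 with weight 4 and length 1. So λ(A) = 4/1 = 4.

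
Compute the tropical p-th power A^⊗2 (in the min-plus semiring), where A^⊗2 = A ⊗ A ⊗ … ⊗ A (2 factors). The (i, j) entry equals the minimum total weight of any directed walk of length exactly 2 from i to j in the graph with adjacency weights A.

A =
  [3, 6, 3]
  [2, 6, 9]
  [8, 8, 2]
A^⊗2 =
  [6, 9, 5]
  [5, 8, 5]
  [10, 10, 4]

Each entry (A^⊗2)_ij equals the minimum over all length-2 walks i = v_0 → v_1 → … → v_2 = j of Σ_t A[v_t][v_{t+1}]. For example, for (i, j) = (0, 2) we minimise over 3 possible intermediate vertex sequences; the minimum is 5, attained along the walk 0 → 2 → 2.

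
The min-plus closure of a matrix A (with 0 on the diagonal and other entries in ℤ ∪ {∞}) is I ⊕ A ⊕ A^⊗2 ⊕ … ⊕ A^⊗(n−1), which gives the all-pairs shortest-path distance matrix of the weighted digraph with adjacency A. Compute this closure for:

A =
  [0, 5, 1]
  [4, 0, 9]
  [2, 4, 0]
Closure =
  [0, 5, 1]
  [4, 0, 5]
  [2, 4, 0]

This is the Floyd-Warshall all-pairs shortest-path computation. For each intermediate vertex k = 0, 1, …, 2, update dist[i][j] ← min(dist[i][j], dist[i][k] + dist[k][j]). The final matrix gives, for each (i, j), the minimum total weight of any directed path from i to j (possibly empty when i = j).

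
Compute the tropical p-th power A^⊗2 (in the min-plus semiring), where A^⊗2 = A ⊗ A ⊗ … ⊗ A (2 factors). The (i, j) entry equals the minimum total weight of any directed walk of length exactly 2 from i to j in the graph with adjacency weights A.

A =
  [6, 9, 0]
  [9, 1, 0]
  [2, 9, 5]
A^⊗2 =
  [2, 9, 5]
  [2, 2, 1]
  [7, 10, 2]

Each entry (A^⊗2)_ij equals the minimum over all length-2 walks i = v_0 → v_1 → … → v_2 = j of Σ_t A[v_t][v_{t+1}]. For example, for (i, j) = (0, 2) we minimise over 3 possible intermediate vertex sequences; the minimum is 5, attained along the walk 0 → 2 → 2.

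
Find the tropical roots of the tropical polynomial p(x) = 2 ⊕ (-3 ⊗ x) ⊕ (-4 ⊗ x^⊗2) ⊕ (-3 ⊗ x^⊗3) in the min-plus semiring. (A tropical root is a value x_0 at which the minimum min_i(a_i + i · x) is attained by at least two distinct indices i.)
Roots: {-1, 1, 5}

Each tropical root is a break point of the lower envelope of the lines y = a_i + i · x (there are 4 lines, with slopes 0, 1, ..., 3). Only the lines that attain the minimum somewhere contribute to roots; other lines are dominated. Here the surviving (envelope) indices are i = 3, i = 2, i = 1, i = 0.
Intersections between consecutive envelope lines give the roots: for adjacent envelope indices i < j the intersection is x = (a_i − a_j) / (j − i). Reading off the sorted break points: {-1, 1, 5}.
Verification: at each break x_0, at least two indices attain the minimum of min_i(a_i + i · x_0).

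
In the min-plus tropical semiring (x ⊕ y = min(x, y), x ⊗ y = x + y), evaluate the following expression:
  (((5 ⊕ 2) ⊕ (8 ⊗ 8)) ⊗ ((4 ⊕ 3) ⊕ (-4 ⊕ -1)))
(((5 ⊕ 2) ⊕ (8 ⊗ 8)) ⊗ ((4 ⊕ 3) ⊕ (-4 ⊕ -1))) = -2

Expand innermost to outermost. Recall ⊕ takes the minimum of its arguments and ⊗ takes their sum. Working out the expression (((5 ⊕ 2) ⊕ (8 ⊗ 8)) ⊗ ((4 ⊕ 3) ⊕ (-4 ⊕ -1))) gives -2.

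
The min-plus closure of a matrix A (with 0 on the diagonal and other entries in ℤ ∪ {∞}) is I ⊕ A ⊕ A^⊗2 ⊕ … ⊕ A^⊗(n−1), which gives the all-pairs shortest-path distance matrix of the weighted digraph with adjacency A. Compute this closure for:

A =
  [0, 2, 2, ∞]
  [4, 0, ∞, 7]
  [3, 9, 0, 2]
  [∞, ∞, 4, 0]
Closure =
  [0, 2, 2, 4]
  [4, 0, 6, 7]
  [3, 5, 0, 2]
  [7, 9, 4, 0]

This is the Floyd-Warshall all-pairs shortest-path computation. For each intermediate vertex k = 0, 1, …, 3, update dist[i][j] ← min(dist[i][j], dist[i][k] + dist[k][j]). The final matrix gives, for each (i, j), the minimum total weight of any directed path from i to j (possibly empty when i = j).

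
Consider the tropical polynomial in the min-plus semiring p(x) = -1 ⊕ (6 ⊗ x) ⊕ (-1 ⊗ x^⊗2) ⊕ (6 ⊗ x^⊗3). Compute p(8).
p(8) = -1

A tropical monomial a ⊗ x^⊗i evaluates to a + i · x. Evaluating each term at x = 8:
  Term 0 contributes -1 + 0 · 8 = -1
  Term 1 contributes 6 + 1 · 8 = 14
  Term 2 contributes -1 + 2 · 8 = 15
  Term 3 contributes 6 + 3 · 8 = 30
p(8) = ⊕ of these = min[-1, 14, 15, 30] = -1.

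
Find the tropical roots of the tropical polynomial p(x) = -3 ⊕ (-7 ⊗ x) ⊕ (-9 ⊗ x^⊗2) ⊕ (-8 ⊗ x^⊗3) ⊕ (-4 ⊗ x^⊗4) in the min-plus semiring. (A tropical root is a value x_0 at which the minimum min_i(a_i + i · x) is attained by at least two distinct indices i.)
Roots: {-4, -1, 2, 4}

Each tropical root is a break point of the lower envelope of the lines y = a_i + i · x (there are 5 lines, with slopes 0, 1, ..., 4). Only the lines that attain the minimum somewhere contribute to roots; other lines are dominated. Here the surviving (envelope) indices are i = 4, i = 3, i = 2, i = 1, i = 0.
Intersections between consecutive envelope lines give the roots: for adjacent envelope indices i < j the intersection is x = (a_i − a_j) / (j − i). Reading off the sorted break points: {-4, -1, 2, 4}.
Verification: at each break x_0, at least two indices attain the minimum of min_i(a_i + i · x_0).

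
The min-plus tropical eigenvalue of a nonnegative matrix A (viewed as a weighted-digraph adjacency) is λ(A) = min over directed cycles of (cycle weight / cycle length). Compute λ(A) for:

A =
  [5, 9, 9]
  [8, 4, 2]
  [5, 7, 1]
λ(A) = 1

Enumerate directed cycles and compute their means (weight / length). Sample:
  cycle 0 → 0: weight = 5, length = 1, mean = 5/1 ≈ 5.000
  cycle 1 → 1: weight = 4, length = 1, mean = 4/1 ≈ 4.000
  cycle 2 → 2: weight = 1, length = 1, mean = 1/1 ≈ 1.000
  cycle 0 → 1 → 0: weight = 17, length = 2, mean = 17/2 ≈ 8.500
  cycle 0 → 2 → 0: weight = 14, length = 2, mean = 14/2 ≈ 7.000
  cycle 1 → 0 → 1: weight = 17, length = 2, mean = 17/2 ≈ 8.500
Minimum mean = 1.000, attained e.g. along the cycle 2 → 2 with weight 1 and length 1. So λ(A) = 1/1 = 1.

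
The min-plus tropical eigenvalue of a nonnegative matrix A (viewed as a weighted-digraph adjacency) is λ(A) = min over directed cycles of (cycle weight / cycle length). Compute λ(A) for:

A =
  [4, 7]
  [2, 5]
λ(A) = 4

Enumerate directed cycles and compute their means (weight / length). Sample:
  cycle 0 → 0: weight = 4, length = 1, mean = 4/1 ≈ 4.000
  cycle 1 → 1: weight = 5, length = 1, mean = 5/1 ≈ 5.000
  cycle 0 → 1 → 0: weight = 9, length = 2, mean = 9/2 ≈ 4.500
  cycle 1 → 0 → 1: weight = 9, length = 2, mean = 9/2 ≈ 4.500
Minimum mean = 4.000, attained e.g. along the cycle 0 → 0 with weight 4 and length 1. So λ(A) = 4/1 = 4.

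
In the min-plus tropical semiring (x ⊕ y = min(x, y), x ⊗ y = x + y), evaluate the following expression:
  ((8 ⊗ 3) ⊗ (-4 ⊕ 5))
((8 ⊗ 3) ⊗ (-4 ⊕ 5)) = 7

Expand innermost to outermost. Recall ⊕ takes the minimum of its arguments and ⊗ takes their sum. Working out the expression ((8 ⊗ 3) ⊗ (-4 ⊕ 5)) gives 7.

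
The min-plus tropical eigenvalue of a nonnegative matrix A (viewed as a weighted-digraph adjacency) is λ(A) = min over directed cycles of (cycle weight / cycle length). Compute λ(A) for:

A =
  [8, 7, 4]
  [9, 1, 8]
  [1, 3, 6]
λ(A) = 1

Enumerate directed cycles and compute their means (weight / length). Sample:
  cycle 0 → 0: weight = 8, length = 1, mean = 8/1 ≈ 8.000
  cycle 1 → 1: weight = 1, length = 1, mean = 1/1 ≈ 1.000
  cycle 2 → 2: weight = 6, length = 1, mean = 6/1 ≈ 6.000
  cycle 0 → 1 → 0: weight = 16, length = 2, mean = 16/2 ≈ 8.000
  cycle 0 → 2 → 0: weight = 5, length = 2, mean = 5/2 ≈ 2.500
  cycle 1 → 0 → 1: weight = 16, length = 2, mean = 16/2 ≈ 8.000
Minimum mean = 1.000, attained e.g. along the cycle 1 → 1 with weight 1 and length 1. So λ(A) = 1/1 = 1.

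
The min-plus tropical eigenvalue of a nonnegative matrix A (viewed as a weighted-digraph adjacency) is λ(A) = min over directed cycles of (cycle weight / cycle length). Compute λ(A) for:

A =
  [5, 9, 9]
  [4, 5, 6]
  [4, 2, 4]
λ(A) = 4

Enumerate directed cycles and compute their means (weight / length). Sample:
  cycle 0 → 0: weight = 5, length = 1, mean = 5/1 ≈ 5.000
  cycle 1 → 1: weight = 5, length = 1, mean = 5/1 ≈ 5.000
  cycle 2 → 2: weight = 4, length = 1, mean = 4/1 ≈ 4.000
  cycle 0 → 1 → 0: weight = 13, length = 2, mean = 13/2 ≈ 6.500
  cycle 0 → 2 → 0: weight = 13, length = 2, mean = 13/2 ≈ 6.500
  cycle 1 → 0 → 1: weight = 13, length = 2, mean = 13/2 ≈ 6.500
Minimum mean = 4.000, attained e.g. along the cycle 2 → 2 with weight 4 and length 1. So λ(A) = 4/1 = 4.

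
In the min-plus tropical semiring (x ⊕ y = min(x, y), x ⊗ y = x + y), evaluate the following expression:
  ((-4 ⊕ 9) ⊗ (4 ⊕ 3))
((-4 ⊕ 9) ⊗ (4 ⊕ 3)) = -1

Expand innermost to outermost. Recall ⊕ takes the minimum of its arguments and ⊗ takes their sum. Working out the expression ((-4 ⊕ 9) ⊗ (4 ⊕ 3)) gives -1.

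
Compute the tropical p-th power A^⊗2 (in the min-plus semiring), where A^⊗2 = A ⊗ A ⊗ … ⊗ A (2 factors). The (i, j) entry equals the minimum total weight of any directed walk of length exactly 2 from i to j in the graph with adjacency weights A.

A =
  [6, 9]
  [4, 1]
A^⊗2 =
  [12, 10]
  [5, 2]

Each entry (A^⊗2)_ij equals the minimum over all length-2 walks i = v_0 → v_1 → … → v_2 = j of Σ_t A[v_t][v_{t+1}]. For example, for (i, j) = (0, 1) we minimise over 2 possible intermediate vertex sequences; the minimum is 10, attained along the walk 0 → 1 → 1.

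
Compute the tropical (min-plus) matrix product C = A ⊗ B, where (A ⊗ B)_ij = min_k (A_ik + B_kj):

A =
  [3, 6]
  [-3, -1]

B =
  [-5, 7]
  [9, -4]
A ⊗ B =
  [-2, 2]
  [-8, -5]

Apply the min-plus product entry-by-entry:
  C[0][0] = min over k of (A[0][0] + B[0][0] = 3 + -5 = -2, A[0][1] + B[1][0] = 6 + 9 = 15) = -2 (attained at k = 0)
  C[0][1] = min over k of (A[0][0] + B[0][1] = 3 + 7 = 10, A[0][1] + B[1][1] = 6 + -4 = 2) = 2 (attained at k = 1)
  C[1][0] = min over k of (A[1][0] + B[0][0] = -3 + -5 = -8, A[1][1] + B[1][0] = -1 + 9 = 8) = -8 (attained at k = 0)
  C[1][1] = min over k of (A[1][0] + B[0][1] = -3 + 7 = 4, A[1][1] + B[1][1] = -1 + -4 = -5) = -5 (attained at k = 1)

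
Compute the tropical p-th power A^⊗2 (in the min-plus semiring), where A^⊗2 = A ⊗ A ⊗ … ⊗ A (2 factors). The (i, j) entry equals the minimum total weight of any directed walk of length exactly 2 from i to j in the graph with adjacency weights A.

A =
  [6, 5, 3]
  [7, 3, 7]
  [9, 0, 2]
A^⊗2 =
  [12, 3, 5]
  [10, 6, 9]
  [7, 2, 4]

Each entry (A^⊗2)_ij equals the minimum over all length-2 walks i = v_0 → v_1 → … → v_2 = j of Σ_t A[v_t][v_{t+1}]. For example, for (i, j) = (0, 2) we minimise over 3 possible intermediate vertex sequences; the minimum is 5, attained along the walk 0 → 2 → 2.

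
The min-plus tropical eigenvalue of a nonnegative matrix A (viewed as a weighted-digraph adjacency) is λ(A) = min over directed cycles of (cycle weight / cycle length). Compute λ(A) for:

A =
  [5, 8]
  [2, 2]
λ(A) = 2

Enumerate directed cycles and compute their means (weight / length). Sample:
  cycle 0 → 0: weight = 5, length = 1, mean = 5/1 ≈ 5.000
  cycle 1 → 1: weight = 2, length = 1, mean = 2/1 ≈ 2.000
  cycle 0 → 1 → 0: weight = 10, length = 2, mean = 10/2 ≈ 5.000
  cycle 1 → 0 → 1: weight = 10, length = 2, mean = 10/2 ≈ 5.000
Minimum mean = 2.000, attained e.g. along the cycle 1 → 1 with weight 2 and length 1. So λ(A) = 2/1 = 2.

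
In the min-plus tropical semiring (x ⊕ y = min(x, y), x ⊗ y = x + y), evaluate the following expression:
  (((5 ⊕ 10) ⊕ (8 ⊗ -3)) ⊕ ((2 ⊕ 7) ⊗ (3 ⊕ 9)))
(((5 ⊕ 10) ⊕ (8 ⊗ -3)) ⊕ ((2 ⊕ 7) ⊗ (3 ⊕ 9))) = 5

Expand innermost to outermost. Recall ⊕ takes the minimum of its arguments and ⊗ takes their sum. Working out the expression (((5 ⊕ 10) ⊕ (8 ⊗ -3)) ⊕ ((2 ⊕ 7) ⊗ (3 ⊕ 9))) gives 5.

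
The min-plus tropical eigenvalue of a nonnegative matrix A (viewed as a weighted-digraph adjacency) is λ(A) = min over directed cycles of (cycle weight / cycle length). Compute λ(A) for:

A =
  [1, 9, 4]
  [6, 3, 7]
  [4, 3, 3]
λ(A) = 1

Enumerate directed cycles and compute their means (weight / length). Sample:
  cycle 0 → 0: weight = 1, length = 1, mean = 1/1 ≈ 1.000
  cycle 1 → 1: weight = 3, length = 1, mean = 3/1 ≈ 3.000
  cycle 2 → 2: weight = 3, length = 1, mean = 3/1 ≈ 3.000
  cycle 0 → 1 → 0: weight = 15, length = 2, mean = 15/2 ≈ 7.500
  cycle 0 → 2 → 0: weight = 8, length = 2, mean = 8/2 ≈ 4.000
  cycle 1 → 0 → 1: weight = 15, length = 2, mean = 15/2 ≈ 7.500
Minimum mean = 1.000, attained e.g. along the cycle 0 → 0 with weight 1 and length 1. So λ(A) = 1/1 = 1.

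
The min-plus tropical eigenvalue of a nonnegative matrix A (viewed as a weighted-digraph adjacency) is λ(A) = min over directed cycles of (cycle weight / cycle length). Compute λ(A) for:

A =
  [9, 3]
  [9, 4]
λ(A) = 4

Enumerate directed cycles and compute their means (weight / length). Sample:
  cycle 0 → 0: weight = 9, length = 1, mean = 9/1 ≈ 9.000
  cycle 1 → 1: weight = 4, length = 1, mean = 4/1 ≈ 4.000
  cycle 0 → 1 → 0: weight = 12, length = 2, mean = 12/2 ≈ 6.000
  cycle 1 → 0 → 1: weight = 12, length = 2, mean = 12/2 ≈ 6.000
Minimum mean = 4.000, attained e.g. along the cycle 1 → 1 with weight 4 and length 1. So λ(A) = 4/1 = 4.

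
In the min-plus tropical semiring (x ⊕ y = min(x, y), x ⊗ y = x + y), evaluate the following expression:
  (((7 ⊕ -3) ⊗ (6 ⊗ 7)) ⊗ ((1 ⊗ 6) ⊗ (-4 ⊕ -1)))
(((7 ⊕ -3) ⊗ (6 ⊗ 7)) ⊗ ((1 ⊗ 6) ⊗ (-4 ⊕ -1))) = 13

Expand innermost to outermost. Recall ⊕ takes the minimum of its arguments and ⊗ takes their sum. Working out the expression (((7 ⊕ -3) ⊗ (6 ⊗ 7)) ⊗ ((1 ⊗ 6) ⊗ (-4 ⊕ -1))) gives 13.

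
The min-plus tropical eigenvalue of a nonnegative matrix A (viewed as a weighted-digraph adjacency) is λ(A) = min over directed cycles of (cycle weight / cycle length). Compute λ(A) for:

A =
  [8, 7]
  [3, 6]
λ(A) = 5

Enumerate directed cycles and compute their means (weight / length). Sample:
  cycle 0 → 0: weight = 8, length = 1, mean = 8/1 ≈ 8.000
  cycle 1 → 1: weight = 6, length = 1, mean = 6/1 ≈ 6.000
  cycle 0 → 1 → 0: weight = 10, length = 2, mean = 10/2 ≈ 5.000
  cycle 1 → 0 → 1: weight = 10, length = 2, mean = 10/2 ≈ 5.000
Minimum mean = 5.000, attained e.g. along the cycle 0 → 1 → 0 with weight 10 and length 2. So λ(A) = 10/2 = 5.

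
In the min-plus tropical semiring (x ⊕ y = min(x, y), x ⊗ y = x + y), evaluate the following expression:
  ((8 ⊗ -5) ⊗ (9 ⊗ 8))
((8 ⊗ -5) ⊗ (9 ⊗ 8)) = 20

Expand innermost to outermost. Recall ⊕ takes the minimum of its arguments and ⊗ takes their sum. Working out the expression ((8 ⊗ -5) ⊗ (9 ⊗ 8)) gives 20.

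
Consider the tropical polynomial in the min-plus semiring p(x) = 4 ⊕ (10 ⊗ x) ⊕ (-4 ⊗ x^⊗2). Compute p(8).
p(8) = 4

A tropical monomial a ⊗ x^⊗i evaluates to a + i · x. Evaluating each term at x = 8:
  Term 0 contributes 4 + 0 · 8 = 4
  Term 1 contributes 10 + 1 · 8 = 18
  Term 2 contributes -4 + 2 · 8 = 12
p(8) = ⊕ of these = min[4, 18, 12] = 4.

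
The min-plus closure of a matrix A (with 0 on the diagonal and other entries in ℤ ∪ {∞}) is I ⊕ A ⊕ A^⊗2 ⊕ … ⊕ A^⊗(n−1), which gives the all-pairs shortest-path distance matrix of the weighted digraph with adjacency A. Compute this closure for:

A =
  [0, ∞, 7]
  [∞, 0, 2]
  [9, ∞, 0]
Closure =
  [0, ∞, 7]
  [11, 0, 2]
  [9, ∞, 0]

This is the Floyd-Warshall all-pairs shortest-path computation. For each intermediate vertex k = 0, 1, …, 2, update dist[i][j] ← min(dist[i][j], dist[i][k] + dist[k][j]). The final matrix gives, for each (i, j), the minimum total weight of any directed path from i to j (possibly empty when i = j).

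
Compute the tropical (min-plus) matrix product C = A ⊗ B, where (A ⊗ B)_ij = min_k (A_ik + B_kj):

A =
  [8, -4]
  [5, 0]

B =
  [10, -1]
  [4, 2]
A ⊗ B =
  [0, -2]
  [4, 2]

Apply the min-plus product entry-by-entry:
  C[0][0] = min over k of (A[0][0] + B[0][0] = 8 + 10 = 18, A[0][1] + B[1][0] = -4 + 4 = 0) = 0 (attained at k = 1)
  C[0][1] = min over k of (A[0][0] + B[0][1] = 8 + -1 = 7, A[0][1] + B[1][1] = -4 + 2 = -2) = -2 (attained at k = 1)
  C[1][0] = min over k of (A[1][0] + B[0][0] = 5 + 10 = 15, A[1][1] + B[1][0] = 0 + 4 = 4) = 4 (attained at k = 1)
  C[1][1] = min over k of (A[1][0] + B[0][1] = 5 + -1 = 4, A[1][1] + B[1][1] = 0 + 2 = 2) = 2 (attained at k = 1)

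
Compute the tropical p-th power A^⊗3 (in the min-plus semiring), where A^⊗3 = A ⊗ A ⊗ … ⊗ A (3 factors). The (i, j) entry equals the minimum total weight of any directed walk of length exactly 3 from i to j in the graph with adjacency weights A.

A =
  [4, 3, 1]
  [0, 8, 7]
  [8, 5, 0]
A^⊗3 =
  [6, 6, 1]
  [3, 6, 1]
  [5, 5, 0]

Each entry (A^⊗3)_ij equals the minimum over all length-3 walks i = v_0 → v_1 → … → v_3 = j of Σ_t A[v_t][v_{t+1}]. For example, for (i, j) = (0, 2) we minimise over 9 possible intermediate vertex sequences; the minimum is 1, attained along the walk 0 → 2 → 2 → 2.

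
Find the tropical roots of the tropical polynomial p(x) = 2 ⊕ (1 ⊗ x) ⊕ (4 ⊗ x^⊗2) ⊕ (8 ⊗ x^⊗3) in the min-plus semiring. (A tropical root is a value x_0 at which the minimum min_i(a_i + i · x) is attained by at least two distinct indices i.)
Roots: {-4, -3, 1}

Each tropical root is a break point of the lower envelope of the lines y = a_i + i · x (there are 4 lines, with slopes 0, 1, ..., 3). Only the lines that attain the minimum somewhere contribute to roots; other lines are dominated. Here the surviving (envelope) indices are i = 3, i = 2, i = 1, i = 0.
Intersections between consecutive envelope lines give the roots: for adjacent envelope indices i < j the intersection is x = (a_i − a_j) / (j − i). Reading off the sorted break points: {-4, -3, 1}.
Verification: at each break x_0, at least two indices attain the minimum of min_i(a_i + i · x_0).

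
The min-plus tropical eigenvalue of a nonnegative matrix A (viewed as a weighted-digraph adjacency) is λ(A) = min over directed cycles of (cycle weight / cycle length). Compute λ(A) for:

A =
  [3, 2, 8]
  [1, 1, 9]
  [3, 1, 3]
λ(A) = 1

Enumerate directed cycles and compute their means (weight / length). Sample:
  cycle 0 → 0: weight = 3, length = 1, mean = 3/1 ≈ 3.000
  cycle 1 → 1: weight = 1, length = 1, mean = 1/1 ≈ 1.000
  cycle 2 → 2: weight = 3, length = 1, mean = 3/1 ≈ 3.000
  cycle 0 → 1 → 0: weight = 3, length = 2, mean = 3/2 ≈ 1.500
  cycle 0 → 2 → 0: weight = 11, length = 2, mean = 11/2 ≈ 5.500
  cycle 1 → 0 → 1: weight = 3, length = 2, mean = 3/2 ≈ 1.500
Minimum mean = 1.000, attained e.g. along the cycle 1 → 1 with weight 1 and length 1. So λ(A) = 1/1 = 1.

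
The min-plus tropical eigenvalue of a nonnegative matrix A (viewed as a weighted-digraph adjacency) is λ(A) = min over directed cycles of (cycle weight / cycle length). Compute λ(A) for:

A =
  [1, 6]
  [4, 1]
λ(A) = 1

Enumerate directed cycles and compute their means (weight / length). Sample:
  cycle 0 → 0: weight = 1, length = 1, mean = 1/1 ≈ 1.000
  cycle 1 → 1: weight = 1, length = 1, mean = 1/1 ≈ 1.000
  cycle 0 → 1 → 0: weight = 10, length = 2, mean = 10/2 ≈ 5.000
  cycle 1 → 0 → 1: weight = 10, length = 2, mean = 10/2 ≈ 5.000
Minimum mean = 1.000, attained e.g. along the cycle 0 → 0 with weight 1 and length 1. So λ(A) = 1/1 = 1.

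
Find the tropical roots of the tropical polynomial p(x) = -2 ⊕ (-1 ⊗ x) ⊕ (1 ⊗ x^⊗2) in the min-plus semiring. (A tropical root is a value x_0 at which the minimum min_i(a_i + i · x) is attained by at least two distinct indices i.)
Roots: {-2, -1}

Each tropical root is a break point of the lower envelope of the lines y = a_i + i · x (there are 3 lines, with slopes 0, 1, ..., 2). Only the lines that attain the minimum somewhere contribute to roots; other lines are dominated. Here the surviving (envelope) indices are i = 2, i = 1, i = 0.
Intersections between consecutive envelope lines give the roots: for adjacent envelope indices i < j the intersection is x = (a_i − a_j) / (j − i). Reading off the sorted break points: {-2, -1}.
Verification: at each break x_0, at least two indices attain the minimum of min_i(a_i + i · x_0).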